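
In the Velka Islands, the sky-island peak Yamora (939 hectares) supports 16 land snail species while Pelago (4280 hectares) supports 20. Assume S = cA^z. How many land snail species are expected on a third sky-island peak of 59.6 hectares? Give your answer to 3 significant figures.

z = ln(20/16) / ln(4280/939) = 0.2231 / 1.5169 = 0.1471
c = 16 / 939^0.1471 = 16 / 2.737 = 5.846
S₃ = 5.846 × 59.6^0.1471 = 5.846 × 1.825 ≈ 10.67

10.7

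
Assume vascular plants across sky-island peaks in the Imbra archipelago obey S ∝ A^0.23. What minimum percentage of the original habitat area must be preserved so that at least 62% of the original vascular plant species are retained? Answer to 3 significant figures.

12.5%

Need (A_new/A_old)^0.23 = 0.62, so A_new/A_old = 0.62^(1/0.23) = 0.62^4.348
ln(A_new/A_old) = ln 0.62 / 0.23 = -0.4780 / 0.23 = -2.0784
A_new/A_old = e^-2.0784 ≈ 0.1251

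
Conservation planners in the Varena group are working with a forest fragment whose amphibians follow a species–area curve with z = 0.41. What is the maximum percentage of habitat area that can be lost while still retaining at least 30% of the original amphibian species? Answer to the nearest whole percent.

95%

Need (A_new/A_old)^0.41 = 0.3, so A_new/A_old = 0.3^(1/0.41) = 0.3^2.439
ln(A_new/A_old) = ln 0.3 / 0.41 = -1.2040 / 0.41 = -2.9365
A_new/A_old = e^-2.9365 ≈ 0.05305
Fraction that can be lost = 1 − 0.05305 = 0.9469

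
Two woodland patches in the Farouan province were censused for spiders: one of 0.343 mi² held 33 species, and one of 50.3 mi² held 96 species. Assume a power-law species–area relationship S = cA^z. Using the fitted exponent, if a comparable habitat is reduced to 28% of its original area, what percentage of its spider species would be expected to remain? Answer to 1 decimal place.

76.1%

z = ln(96/33) / ln(50.3/0.343) = 1.0678 / 4.9880 = 0.2141
S_new/S_old = (A_new/A_old)^z = 0.28^0.2141 = exp(0.2141 × -1.2730) = 0.7615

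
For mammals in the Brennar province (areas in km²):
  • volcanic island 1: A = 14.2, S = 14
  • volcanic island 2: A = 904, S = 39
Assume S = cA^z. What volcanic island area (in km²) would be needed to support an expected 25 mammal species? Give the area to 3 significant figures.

149 km²

z = ln(39/14) / ln(904/14.2) = 1.0245 / 4.1536 = 0.2467
c = 14 / 14.2^0.2467 = 14 / 1.924 = 7.276
A = (25/7.276)^(1/0.2467) ⇒ ln A = ln(3.436)/0.2467 = 5.0040
A = e^5.0040 ≈ 149 km²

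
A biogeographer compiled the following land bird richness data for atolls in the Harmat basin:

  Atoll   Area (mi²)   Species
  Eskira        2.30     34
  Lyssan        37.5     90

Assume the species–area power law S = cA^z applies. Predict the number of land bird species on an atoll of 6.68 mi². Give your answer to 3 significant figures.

z = ln(90/34) / ln(37.5/2.3) = 0.9734 / 2.7914 = 0.3487
c = 34 / 2.3^0.3487 = 34 / 1.337 = 25.43
S₃ = 25.43 × 6.68^0.3487 = 25.43 × 1.939 ≈ 49.31

49.3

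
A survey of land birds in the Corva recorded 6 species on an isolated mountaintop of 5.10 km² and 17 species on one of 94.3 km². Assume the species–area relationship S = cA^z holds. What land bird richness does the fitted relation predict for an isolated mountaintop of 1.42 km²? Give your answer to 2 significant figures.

z = ln(17/6) / ln(94.3/5.1) = 1.0415 / 2.9172 = 0.3570
c = 6 / 5.1^0.3570 = 6 / 1.789 = 3.354
S₃ = 3.354 × 1.42^0.3570 = 3.354 × 1.133 ≈ 3.801

3.8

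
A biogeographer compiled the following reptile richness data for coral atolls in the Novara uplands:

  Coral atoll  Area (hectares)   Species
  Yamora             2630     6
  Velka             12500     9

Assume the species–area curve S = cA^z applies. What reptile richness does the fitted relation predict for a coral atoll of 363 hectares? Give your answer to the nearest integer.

4

z = ln(9/6) / ln(12500/2630) = 0.4055 / 1.5587 = 0.2601
c = 6 / 2630^0.2601 = 6 / 7.755 = 0.7736
S₃ = 0.7736 × 363^0.2601 = 0.7736 × 4.633 ≈ 3.585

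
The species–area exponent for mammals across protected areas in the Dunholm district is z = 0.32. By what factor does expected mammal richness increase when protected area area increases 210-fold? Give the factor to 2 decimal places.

5.53

S₂/S₁ = (A₂/A₁)^z = 210^0.32
ln(S₂/S₁) = 0.32 × ln 210 = 0.32 × 5.3471 = 1.7111
S₂/S₁ = e^1.7111 ≈ 5.535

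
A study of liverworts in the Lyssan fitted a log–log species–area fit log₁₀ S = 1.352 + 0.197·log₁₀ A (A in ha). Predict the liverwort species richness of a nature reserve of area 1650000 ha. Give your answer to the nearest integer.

S = 22.49 × 1650000^0.197 = 22.49 × 16.78 ≈ 377.4

377 species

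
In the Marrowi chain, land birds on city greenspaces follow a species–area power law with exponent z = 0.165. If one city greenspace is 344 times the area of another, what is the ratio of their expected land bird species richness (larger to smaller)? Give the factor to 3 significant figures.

2.62

S₂/S₁ = (A₂/A₁)^z = 344^0.165
ln(S₂/S₁) = 0.165 × ln 344 = 0.165 × 5.8406 = 0.9637
S₂/S₁ = e^0.9637 ≈ 2.621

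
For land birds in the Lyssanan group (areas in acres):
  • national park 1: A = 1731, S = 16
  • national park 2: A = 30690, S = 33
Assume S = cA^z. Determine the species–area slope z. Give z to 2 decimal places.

0.25

Taking logs: ln S = ln c + z ln A, so z = (ln S₂ − ln S₁)/(ln A₂ − ln A₁).
z = ln(33/16) / ln(30690/1731) = ln(2.062) / ln(17.73) = 0.7239 / 2.8752 = 0.2518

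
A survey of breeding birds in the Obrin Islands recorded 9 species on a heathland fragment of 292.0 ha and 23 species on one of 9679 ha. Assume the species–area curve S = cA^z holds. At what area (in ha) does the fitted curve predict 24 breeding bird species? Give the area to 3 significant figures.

11300 ha

z = ln(23/9) / ln(9679/292) = 0.9383 / 3.5010 = 0.2680
c = 9 / 292^0.2680 = 9 / 4.579 = 1.966
A = (24/1.966)^(1/0.2680) ⇒ ln A = ln(12.21)/0.2680 = 9.3365
A = e^9.3365 ≈ 11345 ha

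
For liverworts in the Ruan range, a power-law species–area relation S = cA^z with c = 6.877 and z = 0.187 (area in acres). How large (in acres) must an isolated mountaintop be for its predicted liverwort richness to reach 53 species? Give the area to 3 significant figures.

55300 acres

53 = 6.877 × A^0.187  ⇒  A^0.187 = 53/6.877 = 7.707
ln A = ln(7.707) / 0.187 = 2.0421 / 0.187 = 10.9204
A = e^10.9204 ≈ 55291 acres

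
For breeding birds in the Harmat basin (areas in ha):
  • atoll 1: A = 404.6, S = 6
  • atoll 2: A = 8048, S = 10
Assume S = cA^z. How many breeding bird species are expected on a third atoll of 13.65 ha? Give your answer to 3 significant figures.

z = ln(10/6) / ln(8048/404.6) = 0.5108 / 2.9903 = 0.1708
c = 6 / 404.6^0.1708 = 6 / 2.788 = 2.152
S₃ = 2.152 × 13.65^0.1708 = 2.152 × 1.563 ≈ 3.363

3.36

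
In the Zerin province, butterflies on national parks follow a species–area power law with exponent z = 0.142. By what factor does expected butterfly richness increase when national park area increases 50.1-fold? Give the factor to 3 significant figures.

S₂/S₁ = (A₂/A₁)^z = 50.1^0.142
ln(S₂/S₁) = 0.142 × ln 50.1 = 0.142 × 3.9140 = 0.5558
S₂/S₁ = e^0.5558 ≈ 1.743

1.74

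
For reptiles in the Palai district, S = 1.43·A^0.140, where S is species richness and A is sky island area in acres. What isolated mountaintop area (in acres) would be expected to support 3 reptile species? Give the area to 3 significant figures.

199 acres

3 = 1.43 × A^0.14  ⇒  A^0.14 = 3/1.43 = 2.098
ln A = ln(2.098) / 0.14 = 0.7409 / 0.14 = 5.2924
A = e^5.2924 ≈ 198.8 acres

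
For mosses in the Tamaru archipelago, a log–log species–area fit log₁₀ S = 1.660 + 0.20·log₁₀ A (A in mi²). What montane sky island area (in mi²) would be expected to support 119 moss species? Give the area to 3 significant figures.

120 mi²

119 = 45.71 × A^0.2  ⇒  A^0.2 = 119/45.71 = 2.603
ln A = ln(2.603) / 0.2 = 0.9568 / 0.2 = 4.7842
A = e^4.7842 ≈ 119.6 mi²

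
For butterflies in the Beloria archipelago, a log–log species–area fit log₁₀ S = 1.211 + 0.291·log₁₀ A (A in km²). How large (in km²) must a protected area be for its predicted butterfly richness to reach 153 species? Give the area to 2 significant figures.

153 = 16.26 × A^0.291  ⇒  A^0.291 = 153/16.26 = 9.412
ln A = ln(9.412) / 0.291 = 2.2420 / 0.291 = 7.7045
A = e^7.7045 ≈ 2218 km²

2200 km²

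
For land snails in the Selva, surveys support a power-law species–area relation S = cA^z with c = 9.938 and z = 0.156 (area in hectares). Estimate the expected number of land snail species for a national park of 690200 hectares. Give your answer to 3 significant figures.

S = 9.938 × 690200^0.156
ln S = ln 9.938 + 0.156 × ln 690200 = 2.2964 + 0.156 × 13.4447 = 4.3937
S = e^4.3937 ≈ 80.94

80.9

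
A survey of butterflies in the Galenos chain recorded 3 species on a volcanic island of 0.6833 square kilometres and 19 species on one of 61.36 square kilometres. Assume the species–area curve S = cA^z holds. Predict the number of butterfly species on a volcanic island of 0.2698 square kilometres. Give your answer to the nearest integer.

z = ln(19/3) / ln(61.36/0.6833) = 1.8458 / 4.4976 = 0.4104
c = 3 / 0.6833^0.4104 = 3 / 0.8553 = 3.507
S₃ = 3.507 × 0.2698^0.4104 = 3.507 × 0.5841 ≈ 2.049

2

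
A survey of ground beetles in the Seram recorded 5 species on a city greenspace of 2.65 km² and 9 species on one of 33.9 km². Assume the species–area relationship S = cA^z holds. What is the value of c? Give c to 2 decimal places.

z = ln(S₂/S₁) / ln(A₂/A₁) = ln(9/5) / ln(33.9/2.65) = 0.5878 / 2.5489 = 0.2306
c = S₁ / A₁^z = 5 / 2.65^0.2306 = 5 / 1.252 = 3.994

3.99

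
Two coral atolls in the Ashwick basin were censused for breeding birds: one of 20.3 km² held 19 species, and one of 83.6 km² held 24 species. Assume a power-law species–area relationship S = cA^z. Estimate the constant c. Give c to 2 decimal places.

11.56

z = ln(S₂/S₁) / ln(A₂/A₁) = ln(24/19) / ln(83.6/20.3) = 0.2336 / 1.4154 = 0.1650
c = S₁ / A₁^z = 19 / 20.3^0.1650 = 19 / 1.644 = 11.56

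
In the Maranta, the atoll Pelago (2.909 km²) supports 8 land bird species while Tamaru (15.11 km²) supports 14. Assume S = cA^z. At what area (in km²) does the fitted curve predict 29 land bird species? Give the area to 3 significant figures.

z = ln(14/8) / ln(15.11/2.909) = 0.5596 / 1.6475 = 0.3397
c = 8 / 2.909^0.3397 = 8 / 1.437 = 5.566
A = (29/5.566)^(1/0.3397) ⇒ ln A = ln(5.21)/0.3397 = 4.8593
A = e^4.8593 ≈ 128.9 km²

129 km²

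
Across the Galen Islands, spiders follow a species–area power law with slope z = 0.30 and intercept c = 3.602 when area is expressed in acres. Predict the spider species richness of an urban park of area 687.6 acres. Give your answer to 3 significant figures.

S = 3.602 × 687.6^0.3
ln S = ln 3.602 + 0.3 × ln 687.6 = 1.2815 + 0.3 × 6.5332 = 3.2415
S = e^3.2415 ≈ 25.57

25.6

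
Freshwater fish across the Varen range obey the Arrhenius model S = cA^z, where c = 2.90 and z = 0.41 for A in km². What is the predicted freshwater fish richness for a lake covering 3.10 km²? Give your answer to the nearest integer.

S = 2.9 × 3.1^0.41
ln S = ln 2.9 + 0.41 × ln 3.1 = 1.0647 + 0.41 × 1.1314 = 1.5286
S = e^1.5286 ≈ 4.612

5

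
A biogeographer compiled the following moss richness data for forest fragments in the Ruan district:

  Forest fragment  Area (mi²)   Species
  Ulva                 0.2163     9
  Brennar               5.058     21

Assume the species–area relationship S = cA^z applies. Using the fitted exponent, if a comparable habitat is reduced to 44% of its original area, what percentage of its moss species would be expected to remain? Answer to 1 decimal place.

80.2%

z = ln(21/9) / ln(5.058/0.2163) = 0.8473 / 3.1521 = 0.2688
S_new/S_old = (A_new/A_old)^z = 0.44^0.2688 = exp(0.2688 × -0.8210) = 0.802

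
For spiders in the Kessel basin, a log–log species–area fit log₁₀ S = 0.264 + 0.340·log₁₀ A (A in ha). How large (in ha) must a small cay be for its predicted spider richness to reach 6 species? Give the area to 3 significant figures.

6 = 1.837 × A^0.34  ⇒  A^0.34 = 6/1.837 = 3.267
ln A = ln(3.267) / 0.34 = 1.1839 / 0.34 = 3.4820
A = e^3.4820 ≈ 32.52 ha

32.5 ha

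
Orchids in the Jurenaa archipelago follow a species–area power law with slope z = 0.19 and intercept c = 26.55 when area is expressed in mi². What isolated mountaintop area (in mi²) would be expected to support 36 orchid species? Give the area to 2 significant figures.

5.0 mi²

36 = 26.55 × A^0.19  ⇒  A^0.19 = 36/26.55 = 1.356
ln A = ln(1.356) / 0.19 = 0.3045 / 0.19 = 1.6026
A = e^1.6026 ≈ 4.966 mi²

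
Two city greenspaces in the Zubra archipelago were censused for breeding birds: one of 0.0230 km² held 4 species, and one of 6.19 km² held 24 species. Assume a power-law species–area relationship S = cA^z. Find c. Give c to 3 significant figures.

z = ln(S₂/S₁) / ln(A₂/A₁) = ln(24/4) / ln(6.19/0.023) = 1.7918 / 5.5952 = 0.3202
c = S₁ / A₁^z = 4 / 0.023^0.3202 = 4 / 0.2988 = 13.39

13.4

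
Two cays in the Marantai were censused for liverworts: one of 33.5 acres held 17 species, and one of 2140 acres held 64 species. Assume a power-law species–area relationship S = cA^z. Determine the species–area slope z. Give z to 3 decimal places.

0.319

Taking logs: ln S = ln c + z ln A, so z = (ln S₂ − ln S₁)/(ln A₂ − ln A₁).
z = ln(64/17) / ln(2140/33.5) = ln(3.765) / ln(63.88) = 1.3257 / 4.1570 = 0.3189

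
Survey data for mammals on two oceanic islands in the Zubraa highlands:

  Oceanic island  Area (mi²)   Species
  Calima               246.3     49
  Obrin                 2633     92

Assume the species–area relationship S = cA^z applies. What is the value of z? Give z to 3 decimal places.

Taking logs: ln S = ln c + z ln A, so z = (ln S₂ − ln S₁)/(ln A₂ − ln A₁).
z = ln(92/49) / ln(2633/246.3) = ln(1.878) / ln(10.69) = 0.6300 / 2.3693 = 0.2659

0.266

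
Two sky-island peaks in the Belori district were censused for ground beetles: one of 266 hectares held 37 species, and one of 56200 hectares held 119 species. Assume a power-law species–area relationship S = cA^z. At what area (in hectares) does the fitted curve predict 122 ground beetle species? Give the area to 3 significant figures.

63000 hectares

z = ln(119/37) / ln(56200/266) = 1.1682 / 5.3532 = 0.2182
c = 37 / 266^0.2182 = 37 / 3.382 = 10.94
A = (122/10.94)^(1/0.2182) ⇒ ln A = ln(11.15)/0.2182 = 11.0508
A = e^11.0508 ≈ 62992 hectares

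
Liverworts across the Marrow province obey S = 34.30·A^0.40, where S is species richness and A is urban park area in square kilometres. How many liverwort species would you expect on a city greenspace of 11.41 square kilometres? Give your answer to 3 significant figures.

90.8

S = 34.3 × 11.41^0.4 = 34.3 × 2.648 ≈ 90.83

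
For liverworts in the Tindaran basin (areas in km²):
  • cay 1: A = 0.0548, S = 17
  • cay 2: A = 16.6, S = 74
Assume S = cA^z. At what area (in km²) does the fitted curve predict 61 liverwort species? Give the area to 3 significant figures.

z = ln(74/17) / ln(16.6/0.0548) = 1.4709 / 5.7135 = 0.2574
c = 17 / 0.0548^0.2574 = 17 / 0.4735 = 35.9
A = (61/35.9)^(1/0.2574) ⇒ ln A = ln(1.699)/0.2574 = 2.0590
A = e^2.0590 ≈ 7.838 km²

7.84 km²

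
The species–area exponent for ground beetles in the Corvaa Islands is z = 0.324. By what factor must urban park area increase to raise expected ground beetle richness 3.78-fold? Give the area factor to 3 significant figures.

60.6

(A₂/A₁)^0.324 = 3.78, so A₂/A₁ = 3.78^(1/0.324) = 3.78^3.086
ln(A₂/A₁) = ln 3.78 / 0.324 = 1.3297 / 0.324 = 4.1041
A₂/A₁ = e^4.1041 ≈ 60.59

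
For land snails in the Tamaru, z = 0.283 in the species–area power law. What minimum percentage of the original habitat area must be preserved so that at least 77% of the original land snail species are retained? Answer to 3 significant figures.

39.7%

Need (A_new/A_old)^0.283 = 0.77, so A_new/A_old = 0.77^(1/0.283) = 0.77^3.534
ln(A_new/A_old) = ln 0.77 / 0.283 = -0.2614 / 0.283 = -0.9236
A_new/A_old = e^-0.9236 ≈ 0.3971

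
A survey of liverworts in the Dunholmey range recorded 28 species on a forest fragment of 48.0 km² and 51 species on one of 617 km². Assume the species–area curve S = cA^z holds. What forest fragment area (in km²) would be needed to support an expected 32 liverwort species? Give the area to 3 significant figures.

84.8 km²

z = ln(51/28) / ln(617/48) = 0.5996 / 2.5537 = 0.2348
c = 28 / 48^0.2348 = 28 / 2.482 = 11.28
A = (32/11.28)^(1/0.2348) ⇒ ln A = ln(2.836)/0.2348 = 4.4399
A = e^4.4399 ≈ 84.77 km²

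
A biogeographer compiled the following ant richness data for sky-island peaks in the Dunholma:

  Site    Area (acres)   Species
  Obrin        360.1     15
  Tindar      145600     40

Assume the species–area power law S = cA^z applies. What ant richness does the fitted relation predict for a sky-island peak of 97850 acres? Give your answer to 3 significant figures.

z = ln(40/15) / ln(145600/360.1) = 0.9808 / 6.0022 = 0.1634
c = 15 / 360.1^0.1634 = 15 / 2.617 = 5.733
S₃ = 5.733 × 97850^0.1634 = 5.733 × 6.539 ≈ 37.48

37.5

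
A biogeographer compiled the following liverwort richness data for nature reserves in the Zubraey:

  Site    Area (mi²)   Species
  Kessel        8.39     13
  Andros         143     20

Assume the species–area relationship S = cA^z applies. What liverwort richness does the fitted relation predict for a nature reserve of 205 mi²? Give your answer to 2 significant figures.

21

z = ln(20/13) / ln(143/8.39) = 0.4308 / 2.8358 = 0.1519
c = 13 / 8.39^0.1519 = 13 / 1.381 = 9.411
S₃ = 9.411 × 205^0.1519 = 9.411 × 2.245 ≈ 21.12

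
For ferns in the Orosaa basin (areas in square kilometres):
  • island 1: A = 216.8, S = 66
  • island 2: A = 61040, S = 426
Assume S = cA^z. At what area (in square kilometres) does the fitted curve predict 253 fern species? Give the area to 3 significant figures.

z = ln(426/66) / ln(61040/216.8) = 1.8648 / 5.6403 = 0.3306
c = 66 / 216.8^0.3306 = 66 / 5.92 = 11.15
A = (253/11.15)^(1/0.3306) ⇒ ln A = ln(22.69)/0.3306 = 9.4433
A = e^9.4433 ≈ 12623 square kilometres

12600 square kilometres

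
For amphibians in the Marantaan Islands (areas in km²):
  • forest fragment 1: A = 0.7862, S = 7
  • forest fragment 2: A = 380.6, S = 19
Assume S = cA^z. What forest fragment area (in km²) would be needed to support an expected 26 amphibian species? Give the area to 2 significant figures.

2700 km²

z = ln(19/7) / ln(380.6/0.7862) = 0.9985 / 6.1823 = 0.1615
c = 7 / 0.7862^0.1615 = 7 / 0.9619 = 7.277
A = (26/7.277)^(1/0.1615) ⇒ ln A = ln(3.573)/0.1615 = 7.8837
A = e^7.8837 ≈ 2654 km²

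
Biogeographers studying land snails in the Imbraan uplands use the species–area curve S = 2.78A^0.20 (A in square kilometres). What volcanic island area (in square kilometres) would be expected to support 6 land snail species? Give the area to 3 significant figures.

46.8 square kilometres

6 = 2.78 × A^0.2  ⇒  A^0.2 = 6/2.78 = 2.158
ln A = ln(2.158) / 0.2 = 0.7693 / 0.2 = 3.8465
A = e^3.8465 ≈ 46.83 square kilometres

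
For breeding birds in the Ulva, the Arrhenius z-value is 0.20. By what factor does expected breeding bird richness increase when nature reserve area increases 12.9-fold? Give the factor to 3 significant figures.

S₂/S₁ = (A₂/A₁)^z = 12.9^0.2
ln(S₂/S₁) = 0.2 × ln 12.9 = 0.2 × 2.5572 = 0.5114
S₂/S₁ = e^0.5114 ≈ 1.668

1.67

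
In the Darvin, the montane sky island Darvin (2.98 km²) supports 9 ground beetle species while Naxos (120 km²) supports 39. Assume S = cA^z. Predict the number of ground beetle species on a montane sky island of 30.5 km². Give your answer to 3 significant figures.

22.6

z = ln(39/9) / ln(120/2.98) = 1.4663 / 3.6956 = 0.3968
c = 9 / 2.98^0.3968 = 9 / 1.542 = 5.836
S₃ = 5.836 × 30.5^0.3968 = 5.836 × 3.881 ≈ 22.65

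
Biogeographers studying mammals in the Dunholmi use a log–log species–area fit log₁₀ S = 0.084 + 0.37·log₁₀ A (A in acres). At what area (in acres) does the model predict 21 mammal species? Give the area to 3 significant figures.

21 = 1.213 × A^0.37  ⇒  A^0.37 = 21/1.213 = 17.31
ln A = ln(17.31) / 0.37 = 2.8511 / 0.37 = 7.7057
A = e^7.7057 ≈ 2221 acres

2220 acres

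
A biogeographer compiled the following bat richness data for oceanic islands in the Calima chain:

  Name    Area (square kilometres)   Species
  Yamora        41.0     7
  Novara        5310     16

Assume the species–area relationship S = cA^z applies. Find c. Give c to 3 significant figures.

z = ln(S₂/S₁) / ln(A₂/A₁) = ln(16/7) / ln(5310/41) = 0.8267 / 4.8638 = 0.1700
c = S₁ / A₁^z = 7 / 41^0.1700 = 7 / 1.88 = 3.724

3.72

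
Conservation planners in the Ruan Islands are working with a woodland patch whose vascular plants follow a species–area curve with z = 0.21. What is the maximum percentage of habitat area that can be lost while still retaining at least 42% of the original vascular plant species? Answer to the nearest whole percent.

Need (A_new/A_old)^0.21 = 0.42, so A_new/A_old = 0.42^(1/0.21) = 0.42^4.762
ln(A_new/A_old) = ln 0.42 / 0.21 = -0.8675 / 0.21 = -4.1310
A_new/A_old = e^-4.1310 ≈ 0.01607
Fraction that can be lost = 1 − 0.01607 = 0.9839

98%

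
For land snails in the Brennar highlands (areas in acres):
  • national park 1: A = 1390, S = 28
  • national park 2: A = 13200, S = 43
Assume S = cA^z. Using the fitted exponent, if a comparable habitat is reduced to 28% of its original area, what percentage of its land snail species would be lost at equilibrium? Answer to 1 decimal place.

21.5%

z = ln(43/28) / ln(13200/1390) = 0.4290 / 2.2509 = 0.1906
S_new/S_old = (A_new/A_old)^z = 0.28^0.1906 = exp(0.1906 × -1.2730) = 0.7846
Fraction lost = 1 − 0.7846 = 0.2154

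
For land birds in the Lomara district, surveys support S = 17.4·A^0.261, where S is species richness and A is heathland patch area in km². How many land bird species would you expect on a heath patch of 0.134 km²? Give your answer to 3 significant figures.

10.3

S = 17.4 × 0.134^0.261
ln S = ln 17.4 + 0.261 × ln 0.134 = 2.8565 + 0.261 × -2.0099 = 2.3319
S = e^2.3319 ≈ 10.3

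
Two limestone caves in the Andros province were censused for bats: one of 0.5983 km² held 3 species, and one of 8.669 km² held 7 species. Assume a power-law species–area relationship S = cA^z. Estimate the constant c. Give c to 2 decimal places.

3.53

z = ln(S₂/S₁) / ln(A₂/A₁) = ln(7/3) / ln(8.669/0.5983) = 0.8473 / 2.6734 = 0.3169
c = S₁ / A₁^z = 3 / 0.5983^0.3169 = 3 / 0.8498 = 3.53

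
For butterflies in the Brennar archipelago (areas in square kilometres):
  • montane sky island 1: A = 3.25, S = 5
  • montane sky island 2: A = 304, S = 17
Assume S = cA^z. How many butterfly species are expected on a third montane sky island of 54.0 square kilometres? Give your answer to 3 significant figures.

10.7

z = ln(17/5) / ln(304/3.25) = 1.2238 / 4.5384 = 0.2697
c = 5 / 3.25^0.2697 = 5 / 1.374 = 3.639
S₃ = 3.639 × 54^0.2697 = 3.639 × 2.932 ≈ 10.67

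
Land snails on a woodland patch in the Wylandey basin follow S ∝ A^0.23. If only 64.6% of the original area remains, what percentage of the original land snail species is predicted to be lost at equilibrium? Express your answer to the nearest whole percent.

10%

S_new/S_old = (A_new/A_old)^z = 0.646^0.23
= exp(0.23 × ln 0.646) = exp(0.23 × -0.4370) = exp(-0.1005) ≈ 0.9044
Fraction lost = 1 − 0.9044 = 0.09561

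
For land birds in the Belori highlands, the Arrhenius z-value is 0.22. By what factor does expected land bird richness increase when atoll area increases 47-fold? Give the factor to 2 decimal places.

S₂/S₁ = (A₂/A₁)^z = 47^0.22
ln(S₂/S₁) = 0.22 × ln 47 = 0.22 × 3.8501 = 0.8470
S₂/S₁ = e^0.8470 ≈ 2.333

2.33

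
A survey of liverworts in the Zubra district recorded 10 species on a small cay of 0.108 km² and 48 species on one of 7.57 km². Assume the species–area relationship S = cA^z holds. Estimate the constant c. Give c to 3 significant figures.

22.7

z = ln(S₂/S₁) / ln(A₂/A₁) = ln(48/10) / ln(7.57/0.108) = 1.5686 / 4.2498 = 0.3691
c = S₁ / A₁^z = 10 / 0.108^0.3691 = 10 / 0.4398 = 22.74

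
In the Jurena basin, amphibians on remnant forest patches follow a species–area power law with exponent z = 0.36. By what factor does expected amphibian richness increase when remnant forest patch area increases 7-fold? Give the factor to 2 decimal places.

S₂/S₁ = (A₂/A₁)^z = 7^0.36
ln(S₂/S₁) = 0.36 × ln 7 = 0.36 × 1.9459 = 0.7005
S₂/S₁ = e^0.7005 ≈ 2.015

2.01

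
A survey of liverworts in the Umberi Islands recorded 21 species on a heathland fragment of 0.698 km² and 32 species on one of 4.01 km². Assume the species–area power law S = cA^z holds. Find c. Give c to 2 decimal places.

22.90

z = ln(S₂/S₁) / ln(A₂/A₁) = ln(32/21) / ln(4.01/0.698) = 0.4212 / 1.7483 = 0.2409
c = S₁ / A₁^z = 21 / 0.698^0.2409 = 21 / 0.917 = 22.9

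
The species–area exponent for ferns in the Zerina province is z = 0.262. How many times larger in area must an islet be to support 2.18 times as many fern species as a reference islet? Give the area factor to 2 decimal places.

19.58

(A₂/A₁)^0.262 = 2.18, so A₂/A₁ = 2.18^(1/0.262) = 2.18^3.817
ln(A₂/A₁) = ln 2.18 / 0.262 = 0.7793 / 0.262 = 2.9745
A₂/A₁ = e^2.9745 ≈ 19.58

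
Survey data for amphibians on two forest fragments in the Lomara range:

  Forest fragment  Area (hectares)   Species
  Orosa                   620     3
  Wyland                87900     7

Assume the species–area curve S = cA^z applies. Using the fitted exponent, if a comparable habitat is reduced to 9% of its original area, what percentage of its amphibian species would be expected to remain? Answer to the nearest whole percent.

66%

z = ln(7/3) / ln(87900/620) = 0.8473 / 4.9542 = 0.1710
S_new/S_old = (A_new/A_old)^z = 0.09^0.1710 = exp(0.1710 × -2.4079) = 0.6624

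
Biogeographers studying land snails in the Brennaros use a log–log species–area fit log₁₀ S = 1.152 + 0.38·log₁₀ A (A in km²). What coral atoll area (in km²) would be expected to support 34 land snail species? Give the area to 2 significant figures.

10 km²

34 = 14.19 × A^0.38  ⇒  A^0.38 = 34/14.19 = 2.396
ln A = ln(2.396) / 0.38 = 0.8738 / 0.38 = 2.2994
A = e^2.2994 ≈ 9.968 km²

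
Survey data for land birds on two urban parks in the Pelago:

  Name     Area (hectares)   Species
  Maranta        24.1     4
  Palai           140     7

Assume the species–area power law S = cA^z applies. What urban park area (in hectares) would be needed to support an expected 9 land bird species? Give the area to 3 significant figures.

309 hectares

z = ln(7/4) / ln(140/24.1) = 0.5596 / 1.7594 = 0.3181
c = 4 / 24.1^0.3181 = 4 / 2.752 = 1.454
A = (9/1.454)^(1/0.3181) ⇒ ln A = ln(6.191)/0.3181 = 5.7318
A = e^5.7318 ≈ 308.5 hectares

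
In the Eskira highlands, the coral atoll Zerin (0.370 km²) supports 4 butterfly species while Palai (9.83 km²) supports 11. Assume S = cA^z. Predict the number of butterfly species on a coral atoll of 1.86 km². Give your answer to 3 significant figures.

6.58

z = ln(11/4) / ln(9.83/0.37) = 1.0116 / 3.2797 = 0.3084
c = 4 / 0.37^0.3084 = 4 / 0.7359 = 5.436
S₃ = 5.436 × 1.86^0.3084 = 5.436 × 1.211 ≈ 6.582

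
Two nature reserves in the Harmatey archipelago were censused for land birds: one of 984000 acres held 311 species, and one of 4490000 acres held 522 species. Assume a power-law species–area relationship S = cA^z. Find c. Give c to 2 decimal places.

z = ln(S₂/S₁) / ln(A₂/A₁) = ln(522/311) / ln(4490000/984000) = 0.5179 / 1.5180 = 0.3412
c = S₁ / A₁^z = 311 / 984000^0.3412 = 311 / 110.8 = 2.807

2.81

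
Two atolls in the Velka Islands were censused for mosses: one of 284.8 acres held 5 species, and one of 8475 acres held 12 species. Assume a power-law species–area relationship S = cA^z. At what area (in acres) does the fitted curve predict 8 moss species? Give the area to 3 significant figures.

1760 acres

z = ln(12/5) / ln(8475/284.8) = 0.8755 / 3.3931 = 0.2580
c = 5 / 284.8^0.2580 = 5 / 4.298 = 1.163
A = (8/1.163)^(1/0.2580) ⇒ ln A = ln(6.877)/0.2580 = 7.4734
A = e^7.4734 ≈ 1761 acres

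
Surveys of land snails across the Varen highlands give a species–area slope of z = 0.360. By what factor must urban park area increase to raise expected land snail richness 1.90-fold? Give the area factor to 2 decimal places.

5.95

(A₂/A₁)^0.36 = 1.9, so A₂/A₁ = 1.9^(1/0.36) = 1.9^2.778
ln(A₂/A₁) = ln 1.9 / 0.36 = 0.6419 / 0.36 = 1.7829
A₂/A₁ = e^1.7829 ≈ 5.947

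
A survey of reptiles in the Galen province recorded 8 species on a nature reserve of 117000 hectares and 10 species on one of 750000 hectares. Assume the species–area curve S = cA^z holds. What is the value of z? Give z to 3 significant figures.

Taking logs: ln S = ln c + z ln A, so z = (ln S₂ − ln S₁)/(ln A₂ − ln A₁).
z = ln(10/8) / ln(750000/117000) = ln(1.25) / ln(6.41) = 0.2231 / 1.8579 = 0.1201

0.120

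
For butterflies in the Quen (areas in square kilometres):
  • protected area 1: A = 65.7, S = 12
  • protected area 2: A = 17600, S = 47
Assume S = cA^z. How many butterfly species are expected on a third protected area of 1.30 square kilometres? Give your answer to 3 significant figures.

z = ln(47/12) / ln(17600/65.7) = 1.3652 / 5.5906 = 0.2442
c = 12 / 65.7^0.2442 = 12 / 2.779 = 4.318
S₃ = 4.318 × 1.3^0.2442 = 4.318 × 1.066 ≈ 4.604

4.60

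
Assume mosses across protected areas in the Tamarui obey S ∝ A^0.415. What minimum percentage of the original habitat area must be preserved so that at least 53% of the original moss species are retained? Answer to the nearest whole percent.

22%

Need (A_new/A_old)^0.415 = 0.53, so A_new/A_old = 0.53^(1/0.415) = 0.53^2.41
ln(A_new/A_old) = ln 0.53 / 0.415 = -0.6349 / 0.415 = -1.5298
A_new/A_old = e^-1.5298 ≈ 0.2166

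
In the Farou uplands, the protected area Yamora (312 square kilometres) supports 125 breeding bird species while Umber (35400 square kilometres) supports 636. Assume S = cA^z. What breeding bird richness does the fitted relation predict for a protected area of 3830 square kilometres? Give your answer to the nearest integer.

296

z = ln(636/125) / ln(35400/312) = 1.6269 / 4.7315 = 0.3438
c = 125 / 312^0.3438 = 125 / 7.204 = 17.35
S₃ = 17.35 × 3830^0.3438 = 17.35 × 17.06 ≈ 296.1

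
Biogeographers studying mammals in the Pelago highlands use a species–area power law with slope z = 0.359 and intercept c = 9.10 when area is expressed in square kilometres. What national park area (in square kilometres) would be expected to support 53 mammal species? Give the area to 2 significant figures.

140 square kilometres

53 = 9.1 × A^0.359  ⇒  A^0.359 = 53/9.1 = 5.824
ln A = ln(5.824) / 0.359 = 1.7620 / 0.359 = 4.9081
A = e^4.9081 ≈ 135.4 square kilometres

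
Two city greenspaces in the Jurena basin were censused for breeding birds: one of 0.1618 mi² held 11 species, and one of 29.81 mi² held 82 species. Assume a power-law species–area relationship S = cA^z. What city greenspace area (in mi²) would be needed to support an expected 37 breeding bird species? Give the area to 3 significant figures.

z = ln(82/11) / ln(29.81/0.1618) = 2.0088 / 5.2162 = 0.3851
c = 11 / 0.1618^0.3851 = 11 / 0.4959 = 22.18
A = (37/22.18)^(1/0.3851) ⇒ ln A = ln(1.668)/0.3851 = 1.3284
A = e^1.3284 ≈ 3.775 mi²

3.78 mi²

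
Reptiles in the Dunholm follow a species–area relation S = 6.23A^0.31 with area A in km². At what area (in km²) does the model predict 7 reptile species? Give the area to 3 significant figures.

1.46 km²

7 = 6.23 × A^0.31  ⇒  A^0.31 = 7/6.23 = 1.124
ln A = ln(1.124) / 0.31 = 0.1165 / 0.31 = 0.3759
A = e^0.3759 ≈ 1.456 km²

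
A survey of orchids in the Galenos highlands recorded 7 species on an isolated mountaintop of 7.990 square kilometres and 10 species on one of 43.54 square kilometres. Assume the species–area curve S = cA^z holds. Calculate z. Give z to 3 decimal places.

0.210

Taking logs: ln S = ln c + z ln A, so z = (ln S₂ − ln S₁)/(ln A₂ − ln A₁).
z = ln(10/7) / ln(43.54/7.99) = ln(1.429) / ln(5.449) = 0.3567 / 1.6955 = 0.2104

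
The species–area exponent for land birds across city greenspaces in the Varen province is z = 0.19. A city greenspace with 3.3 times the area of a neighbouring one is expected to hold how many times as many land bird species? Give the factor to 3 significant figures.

S₂/S₁ = (A₂/A₁)^z = 3.3^0.19
ln(S₂/S₁) = 0.19 × ln 3.3 = 0.19 × 1.1939 = 0.2268
S₂/S₁ = e^0.2268 ≈ 1.255

1.25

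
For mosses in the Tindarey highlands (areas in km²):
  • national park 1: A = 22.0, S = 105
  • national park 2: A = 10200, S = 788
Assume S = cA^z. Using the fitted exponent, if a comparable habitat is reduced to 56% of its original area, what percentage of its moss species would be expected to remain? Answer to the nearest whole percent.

z = ln(788/105) / ln(10200/22) = 2.0155 / 6.1391 = 0.3283
S_new/S_old = (A_new/A_old)^z = 0.56^0.3283 = exp(0.3283 × -0.5798) = 0.8267

83%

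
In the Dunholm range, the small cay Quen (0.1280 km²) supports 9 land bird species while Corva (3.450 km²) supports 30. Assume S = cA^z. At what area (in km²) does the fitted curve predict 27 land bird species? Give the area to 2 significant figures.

2.6 km²

z = ln(30/9) / ln(3.45/0.128) = 1.2040 / 3.2941 = 0.3655
c = 9 / 0.128^0.3655 = 9 / 0.4717 = 19.08
A = (27/19.08)^(1/0.3655) ⇒ ln A = ln(1.415)/0.3655 = 0.9501
A = e^0.9501 ≈ 2.586 km²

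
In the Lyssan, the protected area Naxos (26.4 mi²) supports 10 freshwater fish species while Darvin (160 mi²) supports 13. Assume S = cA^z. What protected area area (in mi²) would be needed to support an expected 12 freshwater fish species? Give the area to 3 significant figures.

z = ln(13/10) / ln(160/26.4) = 0.2624 / 1.8018 = 0.1456
c = 10 / 26.4^0.1456 = 10 / 1.611 = 6.209
A = (12/6.209)^(1/0.1456) ⇒ ln A = ln(1.933)/0.1456 = 4.5255
A = e^4.5255 ≈ 92.34 mi²

92.3 mi²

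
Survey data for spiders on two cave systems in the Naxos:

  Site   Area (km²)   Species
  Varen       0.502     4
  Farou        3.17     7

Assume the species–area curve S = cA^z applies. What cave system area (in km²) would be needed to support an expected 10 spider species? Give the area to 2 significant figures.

z = ln(7/4) / ln(3.17/0.502) = 0.5596 / 1.8429 = 0.3037
c = 4 / 0.502^0.3037 = 4 / 0.8112 = 4.931
A = (10/4.931)^(1/0.3037) ⇒ ln A = ln(2.028)/0.3037 = 2.3283
A = e^2.3283 ≈ 10.26 km²

10 km²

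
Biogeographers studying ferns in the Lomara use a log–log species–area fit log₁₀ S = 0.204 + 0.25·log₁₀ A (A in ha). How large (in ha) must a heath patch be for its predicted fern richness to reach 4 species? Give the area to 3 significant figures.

4 = 1.6 × A^0.25  ⇒  A^0.25 = 4/1.6 = 2.501
ln A = ln(2.501) / 0.25 = 0.9166 / 0.25 = 3.6663
A = e^3.6663 ≈ 39.11 ha

39.1 ha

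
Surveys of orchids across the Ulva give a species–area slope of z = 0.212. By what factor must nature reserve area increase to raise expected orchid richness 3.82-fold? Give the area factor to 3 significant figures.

(A₂/A₁)^0.212 = 3.82, so A₂/A₁ = 3.82^(1/0.212) = 3.82^4.717
ln(A₂/A₁) = ln 3.82 / 0.212 = 1.3403 / 0.212 = 6.3219
A₂/A₁ = e^6.3219 ≈ 556.6

557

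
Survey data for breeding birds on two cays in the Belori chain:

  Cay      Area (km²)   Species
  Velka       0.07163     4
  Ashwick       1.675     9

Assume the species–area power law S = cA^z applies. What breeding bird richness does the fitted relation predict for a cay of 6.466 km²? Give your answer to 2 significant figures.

13

z = ln(9/4) / ln(1.675/0.07163) = 0.8109 / 3.1521 = 0.2573
c = 4 / 0.07163^0.2573 = 4 / 0.5075 = 7.882
S₃ = 7.882 × 6.466^0.2573 = 7.882 × 1.616 ≈ 12.74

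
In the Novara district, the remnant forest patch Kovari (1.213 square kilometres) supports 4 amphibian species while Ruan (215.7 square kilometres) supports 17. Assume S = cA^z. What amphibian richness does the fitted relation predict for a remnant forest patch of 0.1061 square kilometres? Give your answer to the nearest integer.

z = ln(17/4) / ln(215.7/1.213) = 1.4469 / 5.1808 = 0.2793
c = 4 / 1.213^0.2793 = 4 / 1.055 = 3.79
S₃ = 3.79 × 0.1061^0.2793 = 3.79 × 0.5344 ≈ 2.026

2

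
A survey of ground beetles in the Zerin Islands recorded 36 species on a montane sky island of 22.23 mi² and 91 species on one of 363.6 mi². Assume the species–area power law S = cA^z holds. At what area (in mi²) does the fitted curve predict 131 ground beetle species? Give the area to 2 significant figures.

z = ln(91/36) / ln(363.6/22.23) = 0.9273 / 2.7946 = 0.3318
c = 36 / 22.23^0.3318 = 36 / 2.799 = 12.86
A = (131/12.86)^(1/0.3318) ⇒ ln A = ln(10.18)/0.3318 = 6.9940
A = e^6.9940 ≈ 1090 mi²

1100 mi²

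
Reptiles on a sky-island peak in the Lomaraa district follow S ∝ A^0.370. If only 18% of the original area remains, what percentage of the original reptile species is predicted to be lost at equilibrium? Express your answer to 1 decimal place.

47.0%

S_new/S_old = (A_new/A_old)^z = 0.18^0.37
= exp(0.37 × ln 0.18) = exp(0.37 × -1.7148) = exp(-0.6345) ≈ 0.5302
Fraction lost = 1 − 0.5302 = 0.4698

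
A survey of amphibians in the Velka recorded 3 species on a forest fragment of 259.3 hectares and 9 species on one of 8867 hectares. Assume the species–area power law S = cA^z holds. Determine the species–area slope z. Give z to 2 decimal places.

0.31

Taking logs: ln S = ln c + z ln A, so z = (ln S₂ − ln S₁)/(ln A₂ − ln A₁).
z = ln(9/3) / ln(8867/259.3) = ln(3) / ln(34.2) = 1.0986 / 3.5321 = 0.3110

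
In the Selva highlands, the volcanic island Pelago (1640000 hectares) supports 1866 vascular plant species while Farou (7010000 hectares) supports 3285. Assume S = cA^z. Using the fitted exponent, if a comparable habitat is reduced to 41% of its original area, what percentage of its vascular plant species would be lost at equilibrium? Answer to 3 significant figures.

z = ln(3285/1866) / ln(7010000/1640000) = 0.5656 / 1.4526 = 0.3893
S_new/S_old = (A_new/A_old)^z = 0.41^0.3893 = exp(0.3893 × -0.8916) = 0.7067
Fraction lost = 1 − 0.7067 = 0.2933

29.3%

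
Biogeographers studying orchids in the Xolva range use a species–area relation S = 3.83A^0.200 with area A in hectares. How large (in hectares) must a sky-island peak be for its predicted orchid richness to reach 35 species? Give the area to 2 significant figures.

64000 hectares

35 = 3.83 × A^0.2  ⇒  A^0.2 = 35/3.83 = 9.138
ln A = ln(9.138) / 0.2 = 2.2125 / 0.2 = 11.0624
A = e^11.0624 ≈ 63730 hectares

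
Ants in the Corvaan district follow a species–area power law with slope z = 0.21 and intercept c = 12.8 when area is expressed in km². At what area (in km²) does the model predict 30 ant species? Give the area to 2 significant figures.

58 km²

30 = 12.8 × A^0.21  ⇒  A^0.21 = 30/12.8 = 2.344
ln A = ln(2.344) / 0.21 = 0.8518 / 0.21 = 4.0560
A = e^4.0560 ≈ 57.74 km²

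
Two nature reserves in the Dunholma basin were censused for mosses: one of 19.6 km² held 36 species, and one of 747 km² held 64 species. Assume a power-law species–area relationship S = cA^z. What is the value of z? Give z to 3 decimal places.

0.158

Taking logs: ln S = ln c + z ln A, so z = (ln S₂ − ln S₁)/(ln A₂ − ln A₁).
z = ln(64/36) / ln(747/19.6) = ln(1.778) / ln(38.11) = 0.5754 / 3.6405 = 0.1580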